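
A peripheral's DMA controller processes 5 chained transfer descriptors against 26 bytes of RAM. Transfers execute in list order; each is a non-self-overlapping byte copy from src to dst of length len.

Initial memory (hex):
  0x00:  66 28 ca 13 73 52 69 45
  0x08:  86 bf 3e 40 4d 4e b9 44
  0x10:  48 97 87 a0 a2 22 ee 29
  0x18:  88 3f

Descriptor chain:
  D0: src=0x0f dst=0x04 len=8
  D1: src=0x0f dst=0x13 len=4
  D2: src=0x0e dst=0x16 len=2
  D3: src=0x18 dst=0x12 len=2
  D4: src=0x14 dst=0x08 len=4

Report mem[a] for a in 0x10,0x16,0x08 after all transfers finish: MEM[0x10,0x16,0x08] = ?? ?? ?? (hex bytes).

MEM[0x10,0x16,0x08] = 48 b9 48

[0] 0x0f->0x04 len=8 : 44 48 97 87 a0 a2 22 ee
[1] 0x0f->0x13 len=4 : 44 48 97 87
[2] 0x0e->0x16 len=2 : b9 44
[3] 0x18->0x12 len=2 : 88 3f
[4] 0x14->0x08 len=4 : 48 97 b9 44
query mem[0x10]=0x48, mem[0x16]=0xb9, mem[0x08]=0x48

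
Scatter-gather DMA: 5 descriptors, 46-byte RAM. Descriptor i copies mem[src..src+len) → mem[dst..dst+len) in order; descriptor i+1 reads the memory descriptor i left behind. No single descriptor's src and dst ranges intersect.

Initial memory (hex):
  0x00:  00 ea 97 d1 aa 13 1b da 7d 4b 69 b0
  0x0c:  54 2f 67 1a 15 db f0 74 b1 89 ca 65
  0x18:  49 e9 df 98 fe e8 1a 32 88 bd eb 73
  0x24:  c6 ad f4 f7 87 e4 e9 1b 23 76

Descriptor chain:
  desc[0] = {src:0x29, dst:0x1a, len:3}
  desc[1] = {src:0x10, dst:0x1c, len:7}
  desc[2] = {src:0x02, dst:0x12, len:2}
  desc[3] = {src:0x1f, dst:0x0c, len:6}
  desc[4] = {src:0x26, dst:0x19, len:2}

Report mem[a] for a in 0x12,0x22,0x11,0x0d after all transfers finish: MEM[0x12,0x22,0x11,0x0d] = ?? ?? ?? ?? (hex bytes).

#0 dst[0x1a+3] := {0xe4,0xe9,0x1b}
#1 dst[0x1c+7] := {0x15,0xdb,0xf0,0x74,0xb1,0x89,0xca}
#2 dst[0x12+2] := {0x97,0xd1}
#3 dst[0x0c+6] := {0x74,0xb1,0x89,0xca,0x73,0xc6}
#4 dst[0x19+2] := {0xf4,0xf7}
query mem[0x12]=0x97, mem[0x22]=0xca, mem[0x11]=0xc6, mem[0x0d]=0xb1

MEM[0x12,0x22,0x11,0x0d] = 97 ca c6 b1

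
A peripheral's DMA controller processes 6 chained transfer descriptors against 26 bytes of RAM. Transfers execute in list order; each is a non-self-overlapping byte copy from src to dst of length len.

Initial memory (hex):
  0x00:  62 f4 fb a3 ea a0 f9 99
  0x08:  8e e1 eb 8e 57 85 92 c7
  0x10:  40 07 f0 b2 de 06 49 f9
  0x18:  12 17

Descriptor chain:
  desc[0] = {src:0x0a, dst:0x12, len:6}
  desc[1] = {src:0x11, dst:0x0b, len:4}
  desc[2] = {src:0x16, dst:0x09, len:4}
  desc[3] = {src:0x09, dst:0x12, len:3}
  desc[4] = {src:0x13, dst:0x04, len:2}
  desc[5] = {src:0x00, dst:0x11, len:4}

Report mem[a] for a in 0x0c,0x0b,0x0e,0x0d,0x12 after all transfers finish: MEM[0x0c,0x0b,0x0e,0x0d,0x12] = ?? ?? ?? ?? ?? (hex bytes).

  after D0: wrote 6B at 0x12 = eb8e578592c7
  after D1: wrote 4B at 0x0b = 07eb8e57
  after D2: wrote 4B at 0x09 = 92c71217
  after D3: wrote 3B at 0x12 = 92c712
  after D4: wrote 2B at 0x04 = c712
  after D5: wrote 4B at 0x11 = 62f4fba3
query mem[0x0c]=0x17, mem[0x0b]=0x12, mem[0x0e]=0x57, mem[0x0d]=0x8e, mem[0x12]=0xf4

MEM[0x0c,0x0b,0x0e,0x0d,0x12] = 17 12 57 8e f4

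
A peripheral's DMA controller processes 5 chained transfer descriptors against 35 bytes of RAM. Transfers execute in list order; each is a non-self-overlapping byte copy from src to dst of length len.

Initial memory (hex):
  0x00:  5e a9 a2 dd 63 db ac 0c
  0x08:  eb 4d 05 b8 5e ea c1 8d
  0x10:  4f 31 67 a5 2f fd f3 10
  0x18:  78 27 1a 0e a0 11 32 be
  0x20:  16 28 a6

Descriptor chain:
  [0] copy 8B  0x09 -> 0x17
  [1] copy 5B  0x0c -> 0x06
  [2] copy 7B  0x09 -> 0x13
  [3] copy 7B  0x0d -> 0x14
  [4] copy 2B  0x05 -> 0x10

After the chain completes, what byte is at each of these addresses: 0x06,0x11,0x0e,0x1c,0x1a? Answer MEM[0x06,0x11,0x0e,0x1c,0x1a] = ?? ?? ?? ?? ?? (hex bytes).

  after D0: wrote 8B at 0x17 = 4d05b85eeac18d4f
  after D1: wrote 5B at 0x06 = 5eeac18d4f
  after D2: wrote 7B at 0x13 = 8d4fb85eeac18d
  after D3: wrote 7B at 0x14 = eac18d4f31678d
  after D4: wrote 2B at 0x10 = db5e
query mem[0x06]=0x5e, mem[0x11]=0x5e, mem[0x0e]=0xc1, mem[0x1c]=0xc1, mem[0x1a]=0x8d

MEM[0x06,0x11,0x0e,0x1c,0x1a] = 5e 5e c1 c1 8d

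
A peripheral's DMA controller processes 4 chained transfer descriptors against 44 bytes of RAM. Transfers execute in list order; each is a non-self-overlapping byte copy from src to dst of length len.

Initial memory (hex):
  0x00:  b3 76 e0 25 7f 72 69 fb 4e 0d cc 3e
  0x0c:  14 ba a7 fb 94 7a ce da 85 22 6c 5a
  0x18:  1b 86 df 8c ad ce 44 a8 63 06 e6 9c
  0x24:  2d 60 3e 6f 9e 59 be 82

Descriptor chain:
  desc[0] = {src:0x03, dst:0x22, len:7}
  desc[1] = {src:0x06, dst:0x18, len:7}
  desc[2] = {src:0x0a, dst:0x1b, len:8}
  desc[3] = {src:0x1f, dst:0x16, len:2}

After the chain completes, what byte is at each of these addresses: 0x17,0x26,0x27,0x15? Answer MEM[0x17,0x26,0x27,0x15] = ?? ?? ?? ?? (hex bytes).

MEM[0x17,0x26,0x27,0x15] = fb fb 4e 22

[0] 0x03->0x22 len=7 : 25 7f 72 69 fb 4e 0d
[1] 0x06->0x18 len=7 : 69 fb 4e 0d cc 3e 14
[2] 0x0a->0x1b len=8 : cc 3e 14 ba a7 fb 94 7a
[3] 0x1f->0x16 len=2 : a7 fb
query mem[0x17]=0xfb, mem[0x26]=0xfb, mem[0x27]=0x4e, mem[0x15]=0x22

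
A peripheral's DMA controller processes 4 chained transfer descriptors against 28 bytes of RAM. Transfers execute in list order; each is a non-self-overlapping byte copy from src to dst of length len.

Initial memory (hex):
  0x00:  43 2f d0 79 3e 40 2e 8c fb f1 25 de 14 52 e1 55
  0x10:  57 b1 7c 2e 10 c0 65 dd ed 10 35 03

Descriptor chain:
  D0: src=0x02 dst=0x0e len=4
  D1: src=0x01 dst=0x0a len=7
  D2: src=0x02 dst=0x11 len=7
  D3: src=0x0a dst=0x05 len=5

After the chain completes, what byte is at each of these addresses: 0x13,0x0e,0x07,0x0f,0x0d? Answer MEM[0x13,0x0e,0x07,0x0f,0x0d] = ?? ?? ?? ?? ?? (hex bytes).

[0] 0x02->0x0e len=4 : d0 79 3e 40
[1] 0x01->0x0a len=7 : 2f d0 79 3e 40 2e 8c
[2] 0x02->0x11 len=7 : d0 79 3e 40 2e 8c fb
[3] 0x0a->0x05 len=5 : 2f d0 79 3e 40
query mem[0x13]=0x3e, mem[0x0e]=0x40, mem[0x07]=0x79, mem[0x0f]=0x2e, mem[0x0d]=0x3e

MEM[0x13,0x0e,0x07,0x0f,0x0d] = 3e 40 79 2e 3e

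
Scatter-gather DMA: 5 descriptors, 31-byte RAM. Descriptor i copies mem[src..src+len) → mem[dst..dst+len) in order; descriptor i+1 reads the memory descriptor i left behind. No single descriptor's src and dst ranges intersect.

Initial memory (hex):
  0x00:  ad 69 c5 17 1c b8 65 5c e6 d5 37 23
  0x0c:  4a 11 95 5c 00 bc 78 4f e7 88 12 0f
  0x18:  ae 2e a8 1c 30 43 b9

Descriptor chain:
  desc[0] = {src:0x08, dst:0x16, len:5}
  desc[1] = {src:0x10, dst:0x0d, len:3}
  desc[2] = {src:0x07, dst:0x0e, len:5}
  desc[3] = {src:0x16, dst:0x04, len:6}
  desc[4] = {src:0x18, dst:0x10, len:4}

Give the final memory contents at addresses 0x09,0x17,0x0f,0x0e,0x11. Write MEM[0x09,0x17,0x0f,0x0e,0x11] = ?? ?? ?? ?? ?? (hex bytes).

[0] 0x08->0x16 len=5 : e6 d5 37 23 4a
[1] 0x10->0x0d len=3 : 00 bc 78
[2] 0x07->0x0e len=5 : 5c e6 d5 37 23
[3] 0x16->0x04 len=6 : e6 d5 37 23 4a 1c
[4] 0x18->0x10 len=4 : 37 23 4a 1c
query mem[0x09]=0x1c, mem[0x17]=0xd5, mem[0x0f]=0xe6, mem[0x0e]=0x5c, mem[0x11]=0x23

MEM[0x09,0x17,0x0f,0x0e,0x11] = 1c d5 e6 5c 23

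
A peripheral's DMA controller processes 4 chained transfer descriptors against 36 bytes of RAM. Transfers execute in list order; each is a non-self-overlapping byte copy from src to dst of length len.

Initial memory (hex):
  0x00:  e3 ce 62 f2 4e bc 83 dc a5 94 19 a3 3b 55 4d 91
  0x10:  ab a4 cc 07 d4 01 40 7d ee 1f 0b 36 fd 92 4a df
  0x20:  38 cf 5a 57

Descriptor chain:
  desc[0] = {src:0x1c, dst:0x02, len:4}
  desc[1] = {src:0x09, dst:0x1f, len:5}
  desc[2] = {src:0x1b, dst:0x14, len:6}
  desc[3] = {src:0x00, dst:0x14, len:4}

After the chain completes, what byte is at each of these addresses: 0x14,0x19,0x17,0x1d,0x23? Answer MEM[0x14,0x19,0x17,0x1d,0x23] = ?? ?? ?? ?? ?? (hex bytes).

MEM[0x14,0x19,0x17,0x1d,0x23] = e3 19 92 92 55

  after D0: wrote 4B at 0x02 = fd924adf
  after D1: wrote 5B at 0x1f = 9419a33b55
  after D2: wrote 6B at 0x14 = 36fd924a9419
  after D3: wrote 4B at 0x14 = e3cefd92
query mem[0x14]=0xe3, mem[0x19]=0x19, mem[0x17]=0x92, mem[0x1d]=0x92, mem[0x23]=0x55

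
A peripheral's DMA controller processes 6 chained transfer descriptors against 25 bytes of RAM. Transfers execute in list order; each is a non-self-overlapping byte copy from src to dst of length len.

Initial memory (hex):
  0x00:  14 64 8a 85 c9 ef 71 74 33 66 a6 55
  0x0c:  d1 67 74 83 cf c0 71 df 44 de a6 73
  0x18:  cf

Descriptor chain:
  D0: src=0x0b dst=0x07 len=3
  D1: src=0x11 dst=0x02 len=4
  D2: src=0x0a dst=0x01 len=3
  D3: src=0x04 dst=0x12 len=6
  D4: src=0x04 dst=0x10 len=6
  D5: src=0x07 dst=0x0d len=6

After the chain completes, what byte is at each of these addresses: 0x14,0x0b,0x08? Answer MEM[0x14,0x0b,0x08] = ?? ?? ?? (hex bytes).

D0: mem[0x07..0x09] <- [55 d1 67]
D1: mem[0x02..0x05] <- [c0 71 df 44]
D2: mem[0x01..0x03] <- [a6 55 d1]
D3: mem[0x12..0x17] <- [df 44 71 55 d1 67]
D4: mem[0x10..0x15] <- [df 44 71 55 d1 67]
D5: mem[0x0d..0x12] <- [55 d1 67 a6 55 d1]
query mem[0x14]=0xd1, mem[0x0b]=0x55, mem[0x08]=0xd1

MEM[0x14,0x0b,0x08] = d1 55 d1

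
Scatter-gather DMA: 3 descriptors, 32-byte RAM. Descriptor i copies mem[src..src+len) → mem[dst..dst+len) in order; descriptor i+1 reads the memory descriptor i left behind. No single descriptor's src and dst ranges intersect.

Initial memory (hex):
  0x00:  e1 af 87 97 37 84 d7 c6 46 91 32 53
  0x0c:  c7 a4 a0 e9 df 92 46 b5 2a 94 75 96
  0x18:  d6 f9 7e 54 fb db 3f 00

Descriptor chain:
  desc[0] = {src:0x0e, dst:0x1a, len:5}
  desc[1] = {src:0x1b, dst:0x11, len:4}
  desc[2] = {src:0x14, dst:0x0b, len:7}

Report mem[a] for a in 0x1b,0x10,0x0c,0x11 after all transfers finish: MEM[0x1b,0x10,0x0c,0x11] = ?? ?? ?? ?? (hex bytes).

[0] 0x0e->0x1a len=5 : a0 e9 df 92 46
[1] 0x1b->0x11 len=4 : e9 df 92 46
[2] 0x14->0x0b len=7 : 46 94 75 96 d6 f9 a0
query mem[0x1b]=0xe9, mem[0x10]=0xf9, mem[0x0c]=0x94, mem[0x11]=0xa0

MEM[0x1b,0x10,0x0c,0x11] = e9 f9 94 a0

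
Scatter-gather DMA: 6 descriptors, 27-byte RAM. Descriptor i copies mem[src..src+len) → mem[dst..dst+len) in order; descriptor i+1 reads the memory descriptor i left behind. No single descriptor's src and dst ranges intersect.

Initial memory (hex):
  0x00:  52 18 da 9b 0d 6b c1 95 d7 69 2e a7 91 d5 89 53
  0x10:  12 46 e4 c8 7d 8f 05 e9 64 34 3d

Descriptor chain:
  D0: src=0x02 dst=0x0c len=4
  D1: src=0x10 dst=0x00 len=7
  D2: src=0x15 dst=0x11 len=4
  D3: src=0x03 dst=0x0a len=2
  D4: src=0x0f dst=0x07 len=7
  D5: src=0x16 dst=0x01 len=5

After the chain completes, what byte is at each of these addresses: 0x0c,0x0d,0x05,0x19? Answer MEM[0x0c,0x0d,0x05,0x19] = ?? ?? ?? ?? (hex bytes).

MEM[0x0c,0x0d,0x05,0x19] = 64 8f 3d 34

#0 dst[0x0c+4] := {0xda,0x9b,0x0d,0x6b}
#1 dst[0x00+7] := {0x12,0x46,0xe4,0xc8,0x7d,0x8f,0x05}
#2 dst[0x11+4] := {0x8f,0x05,0xe9,0x64}
#3 dst[0x0a+2] := {0xc8,0x7d}
#4 dst[0x07+7] := {0x6b,0x12,0x8f,0x05,0xe9,0x64,0x8f}
#5 dst[0x01+5] := {0x05,0xe9,0x64,0x34,0x3d}
query mem[0x0c]=0x64, mem[0x0d]=0x8f, mem[0x05]=0x3d, mem[0x19]=0x34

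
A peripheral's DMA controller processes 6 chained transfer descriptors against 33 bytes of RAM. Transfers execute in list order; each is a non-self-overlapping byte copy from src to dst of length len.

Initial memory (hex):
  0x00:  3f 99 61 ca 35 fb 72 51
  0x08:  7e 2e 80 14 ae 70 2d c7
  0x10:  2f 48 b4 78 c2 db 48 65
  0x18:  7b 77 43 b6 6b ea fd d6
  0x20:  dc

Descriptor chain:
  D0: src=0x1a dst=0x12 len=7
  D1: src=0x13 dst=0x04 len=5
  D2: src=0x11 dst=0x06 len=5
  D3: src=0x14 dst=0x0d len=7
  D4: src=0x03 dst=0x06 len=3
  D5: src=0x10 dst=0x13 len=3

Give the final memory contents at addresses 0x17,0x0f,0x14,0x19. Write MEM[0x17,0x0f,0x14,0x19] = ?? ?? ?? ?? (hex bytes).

[0] 0x1a->0x12 len=7 : 43 b6 6b ea fd d6 dc
[1] 0x13->0x04 len=5 : b6 6b ea fd d6
[2] 0x11->0x06 len=5 : 48 43 b6 6b ea
[3] 0x14->0x0d len=7 : 6b ea fd d6 dc 77 43
[4] 0x03->0x06 len=3 : ca b6 6b
[5] 0x10->0x13 len=3 : d6 dc 77
query mem[0x17]=0xd6, mem[0x0f]=0xfd, mem[0x14]=0xdc, mem[0x19]=0x77

MEM[0x17,0x0f,0x14,0x19] = d6 fd dc 77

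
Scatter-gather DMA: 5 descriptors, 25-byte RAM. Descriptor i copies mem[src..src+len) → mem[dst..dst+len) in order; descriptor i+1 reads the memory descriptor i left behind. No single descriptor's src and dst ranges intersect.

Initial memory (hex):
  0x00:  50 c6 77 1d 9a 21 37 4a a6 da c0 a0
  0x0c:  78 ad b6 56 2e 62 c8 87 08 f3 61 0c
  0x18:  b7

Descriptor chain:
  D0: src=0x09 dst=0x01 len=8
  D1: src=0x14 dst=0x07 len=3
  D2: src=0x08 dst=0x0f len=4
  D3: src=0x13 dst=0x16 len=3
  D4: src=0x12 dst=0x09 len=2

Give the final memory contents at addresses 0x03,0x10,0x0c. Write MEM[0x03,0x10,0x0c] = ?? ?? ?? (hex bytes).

  after D0: wrote 8B at 0x01 = dac0a078adb6562e
  after D1: wrote 3B at 0x07 = 08f361
  after D2: wrote 4B at 0x0f = f361c0a0
  after D3: wrote 3B at 0x16 = 8708f3
  after D4: wrote 2B at 0x09 = a087
query mem[0x03]=0xa0, mem[0x10]=0x61, mem[0x0c]=0x78

MEM[0x03,0x10,0x0c] = a0 61 78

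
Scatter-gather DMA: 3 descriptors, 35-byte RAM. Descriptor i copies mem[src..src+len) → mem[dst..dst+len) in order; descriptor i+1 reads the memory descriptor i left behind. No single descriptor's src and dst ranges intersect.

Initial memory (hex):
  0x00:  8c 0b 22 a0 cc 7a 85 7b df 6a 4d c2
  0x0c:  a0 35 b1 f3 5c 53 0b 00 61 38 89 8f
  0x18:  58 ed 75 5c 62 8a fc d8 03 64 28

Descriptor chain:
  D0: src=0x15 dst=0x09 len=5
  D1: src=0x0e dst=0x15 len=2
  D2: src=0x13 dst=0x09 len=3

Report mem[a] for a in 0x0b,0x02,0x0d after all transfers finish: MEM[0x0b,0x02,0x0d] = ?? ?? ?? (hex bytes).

MEM[0x0b,0x02,0x0d] = b1 22 ed

#0 dst[0x09+5] := {0x38,0x89,0x8f,0x58,0xed}
#1 dst[0x15+2] := {0xb1,0xf3}
#2 dst[0x09+3] := {0x00,0x61,0xb1}
query mem[0x0b]=0xb1, mem[0x02]=0x22, mem[0x0d]=0xed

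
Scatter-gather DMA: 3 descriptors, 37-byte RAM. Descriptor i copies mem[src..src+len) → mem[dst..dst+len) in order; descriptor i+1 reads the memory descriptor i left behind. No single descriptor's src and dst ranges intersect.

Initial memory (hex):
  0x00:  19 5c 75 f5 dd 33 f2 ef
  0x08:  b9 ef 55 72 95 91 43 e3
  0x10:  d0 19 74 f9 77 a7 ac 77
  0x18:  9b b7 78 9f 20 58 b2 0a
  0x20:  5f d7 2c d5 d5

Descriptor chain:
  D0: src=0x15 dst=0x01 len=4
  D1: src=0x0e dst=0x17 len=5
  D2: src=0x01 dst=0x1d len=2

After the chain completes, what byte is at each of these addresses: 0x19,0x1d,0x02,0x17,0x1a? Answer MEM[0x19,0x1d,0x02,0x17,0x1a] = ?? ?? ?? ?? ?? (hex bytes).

D0: mem[0x01..0x04] <- [a7 ac 77 9b]
D1: mem[0x17..0x1b] <- [43 e3 d0 19 74]
D2: mem[0x1d..0x1e] <- [a7 ac]
query mem[0x19]=0xd0, mem[0x1d]=0xa7, mem[0x02]=0xac, mem[0x17]=0x43, mem[0x1a]=0x19

MEM[0x19,0x1d,0x02,0x17,0x1a] = d0 a7 ac 43 19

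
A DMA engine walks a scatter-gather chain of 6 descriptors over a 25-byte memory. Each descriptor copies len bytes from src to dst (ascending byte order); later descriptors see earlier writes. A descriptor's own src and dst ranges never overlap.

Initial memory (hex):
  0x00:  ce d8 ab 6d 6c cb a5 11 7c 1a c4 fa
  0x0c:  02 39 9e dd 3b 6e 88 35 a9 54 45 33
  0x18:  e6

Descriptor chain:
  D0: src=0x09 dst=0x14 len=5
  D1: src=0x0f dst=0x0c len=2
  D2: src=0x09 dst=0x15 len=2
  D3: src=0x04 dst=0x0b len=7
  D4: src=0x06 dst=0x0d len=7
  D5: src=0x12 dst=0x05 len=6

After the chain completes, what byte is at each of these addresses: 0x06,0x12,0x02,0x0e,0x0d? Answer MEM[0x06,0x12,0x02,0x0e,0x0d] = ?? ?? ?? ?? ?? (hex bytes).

MEM[0x06,0x12,0x02,0x0e,0x0d] = cb 6c ab 11 a5

  after D0: wrote 5B at 0x14 = 1ac4fa0239
  after D1: wrote 2B at 0x0c = dd3b
  after D2: wrote 2B at 0x15 = 1ac4
  after D3: wrote 7B at 0x0b = 6ccba5117c1ac4
  after D4: wrote 7B at 0x0d = a5117c1ac46ccb
  after D5: wrote 6B at 0x05 = 6ccb1a1ac402
query mem[0x06]=0xcb, mem[0x12]=0x6c, mem[0x02]=0xab, mem[0x0e]=0x11, mem[0x0d]=0xa5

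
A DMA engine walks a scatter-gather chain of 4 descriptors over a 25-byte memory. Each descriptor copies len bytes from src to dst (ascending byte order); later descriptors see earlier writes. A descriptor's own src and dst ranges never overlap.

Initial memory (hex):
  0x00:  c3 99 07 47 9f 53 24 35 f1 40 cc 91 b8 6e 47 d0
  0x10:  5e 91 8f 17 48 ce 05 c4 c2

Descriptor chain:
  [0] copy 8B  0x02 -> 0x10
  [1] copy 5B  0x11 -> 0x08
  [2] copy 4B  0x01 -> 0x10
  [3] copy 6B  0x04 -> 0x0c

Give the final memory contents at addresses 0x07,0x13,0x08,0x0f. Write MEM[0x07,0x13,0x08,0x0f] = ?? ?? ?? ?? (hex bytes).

  after D0: wrote 8B at 0x10 = 07479f532435f140
  after D1: wrote 5B at 0x08 = 479f532435
  after D2: wrote 4B at 0x10 = 9907479f
  after D3: wrote 6B at 0x0c = 9f532435479f
query mem[0x07]=0x35, mem[0x13]=0x9f, mem[0x08]=0x47, mem[0x0f]=0x35

MEM[0x07,0x13,0x08,0x0f] = 35 9f 47 35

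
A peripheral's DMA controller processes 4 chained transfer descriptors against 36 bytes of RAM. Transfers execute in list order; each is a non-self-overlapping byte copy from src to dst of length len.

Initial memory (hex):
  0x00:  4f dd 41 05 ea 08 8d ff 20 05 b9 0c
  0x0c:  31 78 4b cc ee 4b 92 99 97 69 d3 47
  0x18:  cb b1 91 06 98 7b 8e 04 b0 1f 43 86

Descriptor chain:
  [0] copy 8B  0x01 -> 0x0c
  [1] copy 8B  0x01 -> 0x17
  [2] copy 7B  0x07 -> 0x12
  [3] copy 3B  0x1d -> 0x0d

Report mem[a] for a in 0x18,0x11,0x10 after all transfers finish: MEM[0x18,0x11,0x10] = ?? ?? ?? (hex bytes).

D0: mem[0x0c..0x13] <- [dd 41 05 ea 08 8d ff 20]
D1: mem[0x17..0x1e] <- [dd 41 05 ea 08 8d ff 20]
D2: mem[0x12..0x18] <- [ff 20 05 b9 0c dd 41]
D3: mem[0x0d..0x0f] <- [ff 20 04]
query mem[0x18]=0x41, mem[0x11]=0x8d, mem[0x10]=0x08

MEM[0x18,0x11,0x10] = 41 8d 08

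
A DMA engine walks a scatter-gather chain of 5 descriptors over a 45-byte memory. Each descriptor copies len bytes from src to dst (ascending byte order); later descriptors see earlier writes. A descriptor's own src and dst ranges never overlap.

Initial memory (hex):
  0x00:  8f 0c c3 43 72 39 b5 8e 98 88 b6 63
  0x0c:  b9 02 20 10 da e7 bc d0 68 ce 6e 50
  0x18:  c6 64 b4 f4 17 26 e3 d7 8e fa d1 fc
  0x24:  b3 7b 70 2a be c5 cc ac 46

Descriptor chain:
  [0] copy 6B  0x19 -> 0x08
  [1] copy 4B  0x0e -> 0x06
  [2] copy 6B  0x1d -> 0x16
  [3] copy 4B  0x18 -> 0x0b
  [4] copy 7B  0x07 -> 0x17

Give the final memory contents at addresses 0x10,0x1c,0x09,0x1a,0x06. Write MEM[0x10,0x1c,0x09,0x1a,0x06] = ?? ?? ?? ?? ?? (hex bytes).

MEM[0x10,0x1c,0x09,0x1a,0x06] = da 8e e7 f4 20

  after D0: wrote 6B at 0x08 = 64b4f41726e3
  after D1: wrote 4B at 0x06 = 2010dae7
  after D2: wrote 6B at 0x16 = 26e3d78efad1
  after D3: wrote 4B at 0x0b = d78efad1
  after D4: wrote 7B at 0x17 = 10dae7f4d78efa
query mem[0x10]=0xda, mem[0x1c]=0x8e, mem[0x09]=0xe7, mem[0x1a]=0xf4, mem[0x06]=0x20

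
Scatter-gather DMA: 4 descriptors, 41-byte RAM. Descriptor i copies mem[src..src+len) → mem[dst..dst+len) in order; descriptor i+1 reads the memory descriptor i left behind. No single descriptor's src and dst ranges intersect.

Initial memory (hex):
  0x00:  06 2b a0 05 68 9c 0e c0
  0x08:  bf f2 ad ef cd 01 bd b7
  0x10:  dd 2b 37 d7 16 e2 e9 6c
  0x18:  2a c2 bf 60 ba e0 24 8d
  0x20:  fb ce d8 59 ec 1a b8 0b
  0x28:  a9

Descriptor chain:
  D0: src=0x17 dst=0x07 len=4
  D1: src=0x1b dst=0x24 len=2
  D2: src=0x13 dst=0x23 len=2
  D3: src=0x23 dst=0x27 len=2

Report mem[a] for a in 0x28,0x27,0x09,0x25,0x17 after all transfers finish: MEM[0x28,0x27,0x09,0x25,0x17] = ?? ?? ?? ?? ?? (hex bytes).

MEM[0x28,0x27,0x09,0x25,0x17] = 16 d7 c2 ba 6c

#0 dst[0x07+4] := {0x6c,0x2a,0xc2,0xbf}
#1 dst[0x24+2] := {0x60,0xba}
#2 dst[0x23+2] := {0xd7,0x16}
#3 dst[0x27+2] := {0xd7,0x16}
query mem[0x28]=0x16, mem[0x27]=0xd7, mem[0x09]=0xc2, mem[0x25]=0xba, mem[0x17]=0x6c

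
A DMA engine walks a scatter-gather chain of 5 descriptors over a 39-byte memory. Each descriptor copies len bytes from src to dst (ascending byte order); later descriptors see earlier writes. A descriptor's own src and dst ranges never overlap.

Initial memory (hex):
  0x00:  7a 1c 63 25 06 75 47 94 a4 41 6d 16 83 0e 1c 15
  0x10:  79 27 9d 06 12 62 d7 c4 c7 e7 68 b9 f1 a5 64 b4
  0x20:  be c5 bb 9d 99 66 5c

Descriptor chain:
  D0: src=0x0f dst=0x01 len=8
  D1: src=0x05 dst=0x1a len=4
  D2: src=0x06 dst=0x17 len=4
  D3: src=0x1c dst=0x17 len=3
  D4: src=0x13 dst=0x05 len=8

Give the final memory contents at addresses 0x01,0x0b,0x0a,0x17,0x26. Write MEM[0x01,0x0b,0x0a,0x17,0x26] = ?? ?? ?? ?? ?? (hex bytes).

  after D0: wrote 8B at 0x01 = 1579279d061262d7
  after D1: wrote 4B at 0x1a = 061262d7
  after D2: wrote 4B at 0x17 = 1262d741
  after D3: wrote 3B at 0x17 = 62d764
  after D4: wrote 8B at 0x05 = 061262d762d76441
query mem[0x01]=0x15, mem[0x0b]=0x64, mem[0x0a]=0xd7, mem[0x17]=0x62, mem[0x26]=0x5c

MEM[0x01,0x0b,0x0a,0x17,0x26] = 15 64 d7 62 5c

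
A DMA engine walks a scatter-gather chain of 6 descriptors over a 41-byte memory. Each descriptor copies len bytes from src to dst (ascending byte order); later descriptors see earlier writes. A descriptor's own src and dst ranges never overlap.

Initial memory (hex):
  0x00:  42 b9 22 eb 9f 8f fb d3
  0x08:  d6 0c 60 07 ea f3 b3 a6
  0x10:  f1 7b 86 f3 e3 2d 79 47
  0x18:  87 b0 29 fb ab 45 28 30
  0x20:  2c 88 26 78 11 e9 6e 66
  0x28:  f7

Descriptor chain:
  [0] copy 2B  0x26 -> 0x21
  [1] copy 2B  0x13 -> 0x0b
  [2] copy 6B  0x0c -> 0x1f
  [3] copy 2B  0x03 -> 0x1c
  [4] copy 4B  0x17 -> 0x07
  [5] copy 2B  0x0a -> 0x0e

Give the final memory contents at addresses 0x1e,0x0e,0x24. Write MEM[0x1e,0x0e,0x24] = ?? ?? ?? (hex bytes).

MEM[0x1e,0x0e,0x24] = 28 29 7b

  after D0: wrote 2B at 0x21 = 6e66
  after D1: wrote 2B at 0x0b = f3e3
  after D2: wrote 6B at 0x1f = e3f3b3a6f17b
  after D3: wrote 2B at 0x1c = eb9f
  after D4: wrote 4B at 0x07 = 4787b029
  after D5: wrote 2B at 0x0e = 29f3
query mem[0x1e]=0x28, mem[0x0e]=0x29, mem[0x24]=0x7b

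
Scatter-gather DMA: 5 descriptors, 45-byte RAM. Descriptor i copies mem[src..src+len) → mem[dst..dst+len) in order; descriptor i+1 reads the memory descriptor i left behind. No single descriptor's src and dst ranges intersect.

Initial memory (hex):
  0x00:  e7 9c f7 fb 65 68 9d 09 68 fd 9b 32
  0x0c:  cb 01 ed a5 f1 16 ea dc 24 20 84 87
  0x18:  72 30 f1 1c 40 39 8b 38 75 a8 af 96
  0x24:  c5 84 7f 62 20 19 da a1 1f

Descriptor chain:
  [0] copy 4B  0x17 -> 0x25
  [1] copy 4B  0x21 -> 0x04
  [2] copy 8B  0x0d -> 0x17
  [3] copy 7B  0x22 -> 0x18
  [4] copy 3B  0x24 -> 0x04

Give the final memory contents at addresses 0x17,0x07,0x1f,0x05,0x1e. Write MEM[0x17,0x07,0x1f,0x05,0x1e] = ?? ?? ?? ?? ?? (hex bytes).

MEM[0x17,0x07,0x1f,0x05,0x1e] = 01 c5 38 87 f1

#0 dst[0x25+4] := {0x87,0x72,0x30,0xf1}
#1 dst[0x04+4] := {0xa8,0xaf,0x96,0xc5}
#2 dst[0x17+8] := {0x01,0xed,0xa5,0xf1,0x16,0xea,0xdc,0x24}
#3 dst[0x18+7] := {0xaf,0x96,0xc5,0x87,0x72,0x30,0xf1}
#4 dst[0x04+3] := {0xc5,0x87,0x72}
query mem[0x17]=0x01, mem[0x07]=0xc5, mem[0x1f]=0x38, mem[0x05]=0x87, mem[0x1e]=0xf1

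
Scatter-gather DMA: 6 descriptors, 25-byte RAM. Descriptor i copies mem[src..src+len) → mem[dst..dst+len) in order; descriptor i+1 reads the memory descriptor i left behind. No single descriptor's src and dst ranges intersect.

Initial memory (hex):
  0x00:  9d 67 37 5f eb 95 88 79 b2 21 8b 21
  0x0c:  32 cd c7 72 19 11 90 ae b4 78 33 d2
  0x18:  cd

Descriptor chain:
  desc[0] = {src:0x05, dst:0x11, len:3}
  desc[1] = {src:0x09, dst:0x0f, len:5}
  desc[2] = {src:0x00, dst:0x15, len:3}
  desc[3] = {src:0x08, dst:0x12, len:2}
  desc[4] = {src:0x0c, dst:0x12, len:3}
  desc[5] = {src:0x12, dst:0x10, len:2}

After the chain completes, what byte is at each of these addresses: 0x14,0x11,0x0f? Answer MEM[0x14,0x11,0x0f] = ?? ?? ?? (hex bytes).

#0 dst[0x11+3] := {0x95,0x88,0x79}
#1 dst[0x0f+5] := {0x21,0x8b,0x21,0x32,0xcd}
#2 dst[0x15+3] := {0x9d,0x67,0x37}
#3 dst[0x12+2] := {0xb2,0x21}
#4 dst[0x12+3] := {0x32,0xcd,0xc7}
#5 dst[0x10+2] := {0x32,0xcd}
query mem[0x14]=0xc7, mem[0x11]=0xcd, mem[0x0f]=0x21

MEM[0x14,0x11,0x0f] = c7 cd 21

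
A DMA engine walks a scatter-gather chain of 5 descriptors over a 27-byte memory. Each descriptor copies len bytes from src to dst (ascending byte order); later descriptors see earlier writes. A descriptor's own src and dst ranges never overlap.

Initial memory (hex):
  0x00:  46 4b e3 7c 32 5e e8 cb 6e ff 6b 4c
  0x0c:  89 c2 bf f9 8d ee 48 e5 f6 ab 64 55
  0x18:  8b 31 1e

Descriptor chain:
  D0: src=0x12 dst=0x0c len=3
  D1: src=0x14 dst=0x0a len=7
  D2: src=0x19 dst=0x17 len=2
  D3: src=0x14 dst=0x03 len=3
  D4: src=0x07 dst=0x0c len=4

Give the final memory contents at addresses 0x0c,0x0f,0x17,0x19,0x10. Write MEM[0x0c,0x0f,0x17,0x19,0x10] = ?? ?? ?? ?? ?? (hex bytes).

MEM[0x0c,0x0f,0x17,0x19,0x10] = cb f6 31 31 1e

#0 dst[0x0c+3] := {0x48,0xe5,0xf6}
#1 dst[0x0a+7] := {0xf6,0xab,0x64,0x55,0x8b,0x31,0x1e}
#2 dst[0x17+2] := {0x31,0x1e}
#3 dst[0x03+3] := {0xf6,0xab,0x64}
#4 dst[0x0c+4] := {0xcb,0x6e,0xff,0xf6}
query mem[0x0c]=0xcb, mem[0x0f]=0xf6, mem[0x17]=0x31, mem[0x19]=0x31, mem[0x10]=0x1e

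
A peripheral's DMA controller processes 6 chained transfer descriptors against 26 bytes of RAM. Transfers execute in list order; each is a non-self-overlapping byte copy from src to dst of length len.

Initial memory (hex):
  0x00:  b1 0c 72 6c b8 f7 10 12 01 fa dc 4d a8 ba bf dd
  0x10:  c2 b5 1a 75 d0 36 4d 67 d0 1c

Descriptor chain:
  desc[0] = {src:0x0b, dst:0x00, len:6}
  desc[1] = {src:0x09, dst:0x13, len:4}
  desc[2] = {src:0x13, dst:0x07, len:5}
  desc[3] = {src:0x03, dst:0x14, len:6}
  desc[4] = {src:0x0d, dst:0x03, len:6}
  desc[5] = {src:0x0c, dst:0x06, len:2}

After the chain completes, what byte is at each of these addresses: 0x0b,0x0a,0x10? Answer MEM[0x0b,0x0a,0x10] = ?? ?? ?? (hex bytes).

#0 dst[0x00+6] := {0x4d,0xa8,0xba,0xbf,0xdd,0xc2}
#1 dst[0x13+4] := {0xfa,0xdc,0x4d,0xa8}
#2 dst[0x07+5] := {0xfa,0xdc,0x4d,0xa8,0x67}
#3 dst[0x14+6] := {0xbf,0xdd,0xc2,0x10,0xfa,0xdc}
#4 dst[0x03+6] := {0xba,0xbf,0xdd,0xc2,0xb5,0x1a}
#5 dst[0x06+2] := {0xa8,0xba}
query mem[0x0b]=0x67, mem[0x0a]=0xa8, mem[0x10]=0xc2

MEM[0x0b,0x0a,0x10] = 67 a8 c2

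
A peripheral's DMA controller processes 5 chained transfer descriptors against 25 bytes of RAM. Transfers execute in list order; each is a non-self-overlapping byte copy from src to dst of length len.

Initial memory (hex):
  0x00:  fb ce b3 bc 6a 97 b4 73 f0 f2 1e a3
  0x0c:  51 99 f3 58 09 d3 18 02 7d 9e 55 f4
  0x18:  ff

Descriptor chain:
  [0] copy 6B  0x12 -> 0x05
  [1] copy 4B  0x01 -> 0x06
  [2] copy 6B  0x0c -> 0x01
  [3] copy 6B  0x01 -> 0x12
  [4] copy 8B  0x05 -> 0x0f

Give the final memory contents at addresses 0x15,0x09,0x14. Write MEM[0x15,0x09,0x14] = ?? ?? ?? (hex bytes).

MEM[0x15,0x09,0x14] = a3 6a f4

  after D0: wrote 6B at 0x05 = 18027d9e55f4
  after D1: wrote 4B at 0x06 = ceb3bc6a
  after D2: wrote 6B at 0x01 = 5199f35809d3
  after D3: wrote 6B at 0x12 = 5199f35809d3
  after D4: wrote 8B at 0x0f = 09d3b3bc6af4a351
query mem[0x15]=0xa3, mem[0x09]=0x6a, mem[0x14]=0xf4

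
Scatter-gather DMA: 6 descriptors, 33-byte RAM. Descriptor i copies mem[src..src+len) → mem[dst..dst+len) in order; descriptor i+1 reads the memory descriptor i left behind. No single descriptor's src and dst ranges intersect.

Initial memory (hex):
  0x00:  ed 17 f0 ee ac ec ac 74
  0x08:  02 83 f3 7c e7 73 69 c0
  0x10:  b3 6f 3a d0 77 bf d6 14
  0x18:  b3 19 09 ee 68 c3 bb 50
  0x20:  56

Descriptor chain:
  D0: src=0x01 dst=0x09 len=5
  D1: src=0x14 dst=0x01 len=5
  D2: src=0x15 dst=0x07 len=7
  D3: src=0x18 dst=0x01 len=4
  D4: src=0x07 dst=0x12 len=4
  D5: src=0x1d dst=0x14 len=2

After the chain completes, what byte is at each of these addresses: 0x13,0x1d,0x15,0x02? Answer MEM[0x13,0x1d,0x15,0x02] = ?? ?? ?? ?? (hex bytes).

D0: mem[0x09..0x0d] <- [17 f0 ee ac ec]
D1: mem[0x01..0x05] <- [77 bf d6 14 b3]
D2: mem[0x07..0x0d] <- [bf d6 14 b3 19 09 ee]
D3: mem[0x01..0x04] <- [b3 19 09 ee]
D4: mem[0x12..0x15] <- [bf d6 14 b3]
D5: mem[0x14..0x15] <- [c3 bb]
query mem[0x13]=0xd6, mem[0x1d]=0xc3, mem[0x15]=0xbb, mem[0x02]=0x19

MEM[0x13,0x1d,0x15,0x02] = d6 c3 bb 19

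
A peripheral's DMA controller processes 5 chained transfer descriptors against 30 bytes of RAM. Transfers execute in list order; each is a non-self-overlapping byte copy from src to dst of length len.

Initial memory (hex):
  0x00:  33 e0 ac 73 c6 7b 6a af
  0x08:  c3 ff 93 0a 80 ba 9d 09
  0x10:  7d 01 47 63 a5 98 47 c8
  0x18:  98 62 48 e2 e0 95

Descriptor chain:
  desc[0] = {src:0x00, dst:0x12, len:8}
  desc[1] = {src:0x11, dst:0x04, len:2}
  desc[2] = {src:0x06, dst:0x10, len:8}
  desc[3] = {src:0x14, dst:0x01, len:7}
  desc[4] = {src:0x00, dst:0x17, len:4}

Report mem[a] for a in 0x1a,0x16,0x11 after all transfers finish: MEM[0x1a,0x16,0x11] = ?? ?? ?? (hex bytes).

[0] 0x00->0x12 len=8 : 33 e0 ac 73 c6 7b 6a af
[1] 0x11->0x04 len=2 : 01 33
[2] 0x06->0x10 len=8 : 6a af c3 ff 93 0a 80 ba
[3] 0x14->0x01 len=7 : 93 0a 80 ba 6a af 48
[4] 0x00->0x17 len=4 : 33 93 0a 80
query mem[0x1a]=0x80, mem[0x16]=0x80, mem[0x11]=0xaf

MEM[0x1a,0x16,0x11] = 80 80 af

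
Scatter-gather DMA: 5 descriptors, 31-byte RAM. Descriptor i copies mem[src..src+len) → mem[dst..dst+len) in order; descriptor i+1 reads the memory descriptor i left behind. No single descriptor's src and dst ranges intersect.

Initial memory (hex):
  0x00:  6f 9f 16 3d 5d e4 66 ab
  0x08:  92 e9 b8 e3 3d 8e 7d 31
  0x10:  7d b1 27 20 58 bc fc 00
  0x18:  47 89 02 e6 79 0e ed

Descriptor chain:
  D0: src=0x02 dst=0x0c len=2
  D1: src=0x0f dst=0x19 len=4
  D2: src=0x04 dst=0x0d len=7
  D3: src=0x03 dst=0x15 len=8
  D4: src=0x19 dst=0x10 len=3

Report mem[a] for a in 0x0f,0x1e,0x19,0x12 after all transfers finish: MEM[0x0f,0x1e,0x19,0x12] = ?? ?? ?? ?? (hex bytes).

MEM[0x0f,0x1e,0x19,0x12] = 66 ed ab e9

#0 dst[0x0c+2] := {0x16,0x3d}
#1 dst[0x19+4] := {0x31,0x7d,0xb1,0x27}
#2 dst[0x0d+7] := {0x5d,0xe4,0x66,0xab,0x92,0xe9,0xb8}
#3 dst[0x15+8] := {0x3d,0x5d,0xe4,0x66,0xab,0x92,0xe9,0xb8}
#4 dst[0x10+3] := {0xab,0x92,0xe9}
query mem[0x0f]=0x66, mem[0x1e]=0xed, mem[0x19]=0xab, mem[0x12]=0xe9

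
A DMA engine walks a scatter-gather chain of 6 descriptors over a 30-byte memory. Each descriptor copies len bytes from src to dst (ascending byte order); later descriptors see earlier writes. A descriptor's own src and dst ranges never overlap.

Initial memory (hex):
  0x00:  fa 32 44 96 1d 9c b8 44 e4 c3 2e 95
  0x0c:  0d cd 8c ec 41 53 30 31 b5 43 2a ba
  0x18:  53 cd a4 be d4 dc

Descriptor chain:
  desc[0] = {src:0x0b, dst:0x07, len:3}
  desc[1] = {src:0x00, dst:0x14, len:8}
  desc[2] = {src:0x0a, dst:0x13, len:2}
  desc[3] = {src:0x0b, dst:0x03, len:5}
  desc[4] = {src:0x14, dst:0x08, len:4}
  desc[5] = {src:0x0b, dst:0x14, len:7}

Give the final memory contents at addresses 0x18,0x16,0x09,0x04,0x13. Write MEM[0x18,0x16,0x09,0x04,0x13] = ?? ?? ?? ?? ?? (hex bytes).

  after D0: wrote 3B at 0x07 = 950dcd
  after D1: wrote 8B at 0x14 = fa3244961d9cb895
  after D2: wrote 2B at 0x13 = 2e95
  after D3: wrote 5B at 0x03 = 950dcd8cec
  after D4: wrote 4B at 0x08 = 95324496
  after D5: wrote 7B at 0x14 = 960dcd8cec4153
query mem[0x18]=0xec, mem[0x16]=0xcd, mem[0x09]=0x32, mem[0x04]=0x0d, mem[0x13]=0x2e

MEM[0x18,0x16,0x09,0x04,0x13] = ec cd 32 0d 2e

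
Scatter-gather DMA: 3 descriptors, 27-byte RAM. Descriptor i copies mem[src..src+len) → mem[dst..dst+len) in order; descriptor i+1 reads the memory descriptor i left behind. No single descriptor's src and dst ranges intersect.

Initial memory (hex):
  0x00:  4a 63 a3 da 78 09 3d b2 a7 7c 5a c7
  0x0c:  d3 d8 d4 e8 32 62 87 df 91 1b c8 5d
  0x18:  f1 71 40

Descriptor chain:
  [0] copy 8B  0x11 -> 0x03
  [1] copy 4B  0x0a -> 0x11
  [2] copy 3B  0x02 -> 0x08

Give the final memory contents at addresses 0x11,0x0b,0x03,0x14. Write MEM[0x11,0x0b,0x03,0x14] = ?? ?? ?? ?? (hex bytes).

D0: mem[0x03..0x0a] <- [62 87 df 91 1b c8 5d f1]
D1: mem[0x11..0x14] <- [f1 c7 d3 d8]
D2: mem[0x08..0x0a] <- [a3 62 87]
query mem[0x11]=0xf1, mem[0x0b]=0xc7, mem[0x03]=0x62, mem[0x14]=0xd8

MEM[0x11,0x0b,0x03,0x14] = f1 c7 62 d8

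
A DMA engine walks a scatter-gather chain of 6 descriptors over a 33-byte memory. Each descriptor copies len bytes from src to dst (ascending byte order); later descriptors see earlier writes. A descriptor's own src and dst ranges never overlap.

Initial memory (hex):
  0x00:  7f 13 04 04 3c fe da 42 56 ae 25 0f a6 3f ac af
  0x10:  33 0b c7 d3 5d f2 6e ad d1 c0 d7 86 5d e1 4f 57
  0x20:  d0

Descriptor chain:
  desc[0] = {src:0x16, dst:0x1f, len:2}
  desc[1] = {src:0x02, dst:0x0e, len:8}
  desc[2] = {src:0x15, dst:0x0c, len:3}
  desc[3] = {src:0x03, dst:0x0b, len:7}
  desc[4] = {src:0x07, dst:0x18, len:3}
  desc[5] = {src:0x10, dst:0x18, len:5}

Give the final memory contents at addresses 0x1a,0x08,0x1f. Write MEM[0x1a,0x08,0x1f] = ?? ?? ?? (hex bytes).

[0] 0x16->0x1f len=2 : 6e ad
[1] 0x02->0x0e len=8 : 04 04 3c fe da 42 56 ae
[2] 0x15->0x0c len=3 : ae 6e ad
[3] 0x03->0x0b len=7 : 04 3c fe da 42 56 ae
[4] 0x07->0x18 len=3 : 42 56 ae
[5] 0x10->0x18 len=5 : 56 ae da 42 56
query mem[0x1a]=0xda, mem[0x08]=0x56, mem[0x1f]=0x6e

MEM[0x1a,0x08,0x1f] = da 56 6e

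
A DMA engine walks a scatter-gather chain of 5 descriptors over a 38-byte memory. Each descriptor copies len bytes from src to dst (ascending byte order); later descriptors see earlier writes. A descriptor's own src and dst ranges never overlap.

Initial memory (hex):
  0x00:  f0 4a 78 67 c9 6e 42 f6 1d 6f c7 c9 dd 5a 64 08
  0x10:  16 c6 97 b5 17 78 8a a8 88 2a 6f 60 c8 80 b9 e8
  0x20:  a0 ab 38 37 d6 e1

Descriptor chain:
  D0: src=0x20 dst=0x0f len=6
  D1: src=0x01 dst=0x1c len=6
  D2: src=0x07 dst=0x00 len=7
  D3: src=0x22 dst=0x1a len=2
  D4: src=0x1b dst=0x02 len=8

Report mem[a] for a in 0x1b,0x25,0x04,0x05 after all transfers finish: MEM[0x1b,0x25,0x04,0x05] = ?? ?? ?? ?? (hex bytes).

[0] 0x20->0x0f len=6 : a0 ab 38 37 d6 e1
[1] 0x01->0x1c len=6 : 4a 78 67 c9 6e 42
[2] 0x07->0x00 len=7 : f6 1d 6f c7 c9 dd 5a
[3] 0x22->0x1a len=2 : 38 37
[4] 0x1b->0x02 len=8 : 37 4a 78 67 c9 6e 42 38
query mem[0x1b]=0x37, mem[0x25]=0xe1, mem[0x04]=0x78, mem[0x05]=0x67

MEM[0x1b,0x25,0x04,0x05] = 37 e1 78 67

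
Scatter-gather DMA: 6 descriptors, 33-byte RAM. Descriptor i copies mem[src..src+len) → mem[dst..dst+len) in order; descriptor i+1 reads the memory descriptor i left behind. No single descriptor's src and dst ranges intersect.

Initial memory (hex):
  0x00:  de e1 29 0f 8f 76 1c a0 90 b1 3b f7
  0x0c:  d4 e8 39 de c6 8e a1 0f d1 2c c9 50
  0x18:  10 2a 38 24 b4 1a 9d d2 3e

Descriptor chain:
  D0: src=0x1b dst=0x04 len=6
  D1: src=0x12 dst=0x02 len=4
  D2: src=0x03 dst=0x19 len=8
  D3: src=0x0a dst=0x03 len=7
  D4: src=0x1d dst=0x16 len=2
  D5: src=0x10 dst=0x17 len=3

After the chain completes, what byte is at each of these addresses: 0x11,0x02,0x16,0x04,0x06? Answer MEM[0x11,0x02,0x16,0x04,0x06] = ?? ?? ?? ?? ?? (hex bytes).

MEM[0x11,0x02,0x16,0x04,0x06] = 8e a1 9d f7 e8

  after D0: wrote 6B at 0x04 = 24b41a9dd23e
  after D1: wrote 4B at 0x02 = a10fd12c
  after D2: wrote 8B at 0x19 = 0fd12c1a9dd23e3b
  after D3: wrote 7B at 0x03 = 3bf7d4e839dec6
  after D4: wrote 2B at 0x16 = 9dd2
  after D5: wrote 3B at 0x17 = c68ea1
query mem[0x11]=0x8e, mem[0x02]=0xa1, mem[0x16]=0x9d, mem[0x04]=0xf7, mem[0x06]=0xe8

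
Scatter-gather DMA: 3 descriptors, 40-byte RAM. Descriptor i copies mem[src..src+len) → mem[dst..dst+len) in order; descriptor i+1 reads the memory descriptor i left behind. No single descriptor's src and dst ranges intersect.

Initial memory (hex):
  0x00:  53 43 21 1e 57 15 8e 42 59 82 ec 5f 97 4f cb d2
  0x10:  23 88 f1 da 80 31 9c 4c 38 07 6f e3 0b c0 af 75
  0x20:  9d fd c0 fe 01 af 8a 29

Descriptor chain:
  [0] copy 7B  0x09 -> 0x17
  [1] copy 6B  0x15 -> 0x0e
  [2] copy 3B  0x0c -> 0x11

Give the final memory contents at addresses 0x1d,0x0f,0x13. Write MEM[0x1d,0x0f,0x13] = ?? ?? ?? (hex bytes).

D0: mem[0x17..0x1d] <- [82 ec 5f 97 4f cb d2]
D1: mem[0x0e..0x13] <- [31 9c 82 ec 5f 97]
D2: mem[0x11..0x13] <- [97 4f 31]
query mem[0x1d]=0xd2, mem[0x0f]=0x9c, mem[0x13]=0x31

MEM[0x1d,0x0f,0x13] = d2 9c 31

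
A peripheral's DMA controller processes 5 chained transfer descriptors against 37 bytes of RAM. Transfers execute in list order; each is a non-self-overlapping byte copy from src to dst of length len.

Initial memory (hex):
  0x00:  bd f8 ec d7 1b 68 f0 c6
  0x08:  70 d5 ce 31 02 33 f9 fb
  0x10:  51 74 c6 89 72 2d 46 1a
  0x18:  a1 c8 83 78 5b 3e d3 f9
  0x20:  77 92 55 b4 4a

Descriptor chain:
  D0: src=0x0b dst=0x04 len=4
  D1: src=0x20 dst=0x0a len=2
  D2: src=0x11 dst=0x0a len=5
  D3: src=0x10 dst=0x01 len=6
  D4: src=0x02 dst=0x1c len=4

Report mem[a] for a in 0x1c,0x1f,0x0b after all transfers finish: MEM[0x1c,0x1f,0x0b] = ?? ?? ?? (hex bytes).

MEM[0x1c,0x1f,0x0b] = 74 72 c6

#0 dst[0x04+4] := {0x31,0x02,0x33,0xf9}
#1 dst[0x0a+2] := {0x77,0x92}
#2 dst[0x0a+5] := {0x74,0xc6,0x89,0x72,0x2d}
#3 dst[0x01+6] := {0x51,0x74,0xc6,0x89,0x72,0x2d}
#4 dst[0x1c+4] := {0x74,0xc6,0x89,0x72}
query mem[0x1c]=0x74, mem[0x1f]=0x72, mem[0x0b]=0xc6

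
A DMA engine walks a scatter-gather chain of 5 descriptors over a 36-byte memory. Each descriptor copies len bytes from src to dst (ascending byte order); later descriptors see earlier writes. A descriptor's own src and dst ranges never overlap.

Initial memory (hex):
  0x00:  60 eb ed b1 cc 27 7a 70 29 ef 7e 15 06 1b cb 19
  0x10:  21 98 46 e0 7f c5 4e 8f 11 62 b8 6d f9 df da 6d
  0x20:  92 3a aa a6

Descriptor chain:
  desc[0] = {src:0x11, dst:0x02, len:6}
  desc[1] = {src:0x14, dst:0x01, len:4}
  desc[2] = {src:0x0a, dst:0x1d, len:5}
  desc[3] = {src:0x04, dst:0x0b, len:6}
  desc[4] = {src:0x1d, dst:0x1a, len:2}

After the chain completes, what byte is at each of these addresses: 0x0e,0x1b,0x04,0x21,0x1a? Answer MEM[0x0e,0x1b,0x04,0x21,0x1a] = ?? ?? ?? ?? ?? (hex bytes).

D0: mem[0x02..0x07] <- [98 46 e0 7f c5 4e]
D1: mem[0x01..0x04] <- [7f c5 4e 8f]
D2: mem[0x1d..0x21] <- [7e 15 06 1b cb]
D3: mem[0x0b..0x10] <- [8f 7f c5 4e 29 ef]
D4: mem[0x1a..0x1b] <- [7e 15]
query mem[0x0e]=0x4e, mem[0x1b]=0x15, mem[0x04]=0x8f, mem[0x21]=0xcb, mem[0x1a]=0x7e

MEM[0x0e,0x1b,0x04,0x21,0x1a] = 4e 15 8f cb 7e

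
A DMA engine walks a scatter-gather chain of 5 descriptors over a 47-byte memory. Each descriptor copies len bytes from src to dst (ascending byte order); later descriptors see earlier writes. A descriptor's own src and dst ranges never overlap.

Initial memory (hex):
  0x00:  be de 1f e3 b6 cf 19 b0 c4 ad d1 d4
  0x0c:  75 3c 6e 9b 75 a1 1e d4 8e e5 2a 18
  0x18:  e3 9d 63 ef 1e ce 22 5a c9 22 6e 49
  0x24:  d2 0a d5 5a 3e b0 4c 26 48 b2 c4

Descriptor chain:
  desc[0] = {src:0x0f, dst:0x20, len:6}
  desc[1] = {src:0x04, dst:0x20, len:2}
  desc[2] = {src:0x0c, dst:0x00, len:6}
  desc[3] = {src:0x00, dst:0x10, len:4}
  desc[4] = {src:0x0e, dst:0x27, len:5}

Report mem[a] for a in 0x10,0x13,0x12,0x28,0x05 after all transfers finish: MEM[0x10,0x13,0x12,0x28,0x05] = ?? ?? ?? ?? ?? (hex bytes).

D0: mem[0x20..0x25] <- [9b 75 a1 1e d4 8e]
D1: mem[0x20..0x21] <- [b6 cf]
D2: mem[0x00..0x05] <- [75 3c 6e 9b 75 a1]
D3: mem[0x10..0x13] <- [75 3c 6e 9b]
D4: mem[0x27..0x2b] <- [6e 9b 75 3c 6e]
query mem[0x10]=0x75, mem[0x13]=0x9b, mem[0x12]=0x6e, mem[0x28]=0x9b, mem[0x05]=0xa1

MEM[0x10,0x13,0x12,0x28,0x05] = 75 9b 6e 9b a1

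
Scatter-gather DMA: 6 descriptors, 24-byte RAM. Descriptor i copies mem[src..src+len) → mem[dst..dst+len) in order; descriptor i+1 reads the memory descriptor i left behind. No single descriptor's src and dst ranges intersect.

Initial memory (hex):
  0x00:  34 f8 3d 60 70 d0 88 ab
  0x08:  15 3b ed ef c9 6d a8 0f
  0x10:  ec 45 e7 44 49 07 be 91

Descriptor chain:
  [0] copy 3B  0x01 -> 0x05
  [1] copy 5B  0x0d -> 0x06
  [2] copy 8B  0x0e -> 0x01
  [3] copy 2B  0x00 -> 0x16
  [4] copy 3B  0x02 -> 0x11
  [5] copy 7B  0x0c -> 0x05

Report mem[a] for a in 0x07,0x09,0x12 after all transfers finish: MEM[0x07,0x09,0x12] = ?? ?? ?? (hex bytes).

D0: mem[0x05..0x07] <- [f8 3d 60]
D1: mem[0x06..0x0a] <- [6d a8 0f ec 45]
D2: mem[0x01..0x08] <- [a8 0f ec 45 e7 44 49 07]
D3: mem[0x16..0x17] <- [34 a8]
D4: mem[0x11..0x13] <- [0f ec 45]
D5: mem[0x05..0x0b] <- [c9 6d a8 0f ec 0f ec]
query mem[0x07]=0xa8, mem[0x09]=0xec, mem[0x12]=0xec

MEM[0x07,0x09,0x12] = a8 ec ec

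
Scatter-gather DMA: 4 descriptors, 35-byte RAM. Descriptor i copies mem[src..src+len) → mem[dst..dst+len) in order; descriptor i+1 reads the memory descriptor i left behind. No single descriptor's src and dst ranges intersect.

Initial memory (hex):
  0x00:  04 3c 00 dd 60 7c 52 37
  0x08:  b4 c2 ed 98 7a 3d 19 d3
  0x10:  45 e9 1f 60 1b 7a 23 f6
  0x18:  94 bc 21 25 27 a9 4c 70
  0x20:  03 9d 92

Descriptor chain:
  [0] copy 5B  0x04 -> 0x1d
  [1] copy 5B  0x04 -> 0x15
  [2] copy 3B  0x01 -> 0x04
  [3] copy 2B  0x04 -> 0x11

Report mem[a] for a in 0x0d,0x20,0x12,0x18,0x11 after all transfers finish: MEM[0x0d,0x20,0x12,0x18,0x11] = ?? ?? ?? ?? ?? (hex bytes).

MEM[0x0d,0x20,0x12,0x18,0x11] = 3d 37 00 37 3c

#0 dst[0x1d+5] := {0x60,0x7c,0x52,0x37,0xb4}
#1 dst[0x15+5] := {0x60,0x7c,0x52,0x37,0xb4}
#2 dst[0x04+3] := {0x3c,0x00,0xdd}
#3 dst[0x11+2] := {0x3c,0x00}
query mem[0x0d]=0x3d, mem[0x20]=0x37, mem[0x12]=0x00, mem[0x18]=0x37, mem[0x11]=0x3c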